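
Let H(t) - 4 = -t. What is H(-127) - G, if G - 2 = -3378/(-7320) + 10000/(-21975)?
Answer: 138330143/1072380 ≈ 128.99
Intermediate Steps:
G = 2151637/1072380 (G = 2 + (-3378/(-7320) + 10000/(-21975)) = 2 + (-3378*(-1/7320) + 10000*(-1/21975)) = 2 + (563/1220 - 400/879) = 2 + 6877/1072380 = 2151637/1072380 ≈ 2.0064)
H(t) = 4 - t
H(-127) - G = (4 - 1*(-127)) - 1*2151637/1072380 = (4 + 127) - 2151637/1072380 = 131 - 2151637/1072380 = 138330143/1072380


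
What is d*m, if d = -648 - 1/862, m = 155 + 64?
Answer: -122328363/862 ≈ -1.4191e+5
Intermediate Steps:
m = 219
d = -558577/862 (d = -648 - 1*1/862 = -648 - 1/862 = -558577/862 ≈ -648.00)
d*m = -558577/862*219 = -122328363/862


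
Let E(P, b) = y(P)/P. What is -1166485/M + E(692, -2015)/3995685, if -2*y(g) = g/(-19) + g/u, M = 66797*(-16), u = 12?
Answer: 265671676246667/243412591101840 ≈ 1.0914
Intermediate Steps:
M = -1068752
y(g) = -7*g/456 (y(g) = -(g/(-19) + g/12)/2 = -(g*(-1/19) + g*(1/12))/2 = -(-g/19 + g/12)/2 = -7*g/456)
E(P, b) = -7/456 (E(P, b) = (-7*P/456)/P = -7/456)
-1166485/M + E(692, -2015)/3995685 = -1166485/(-1068752) - 7/456/3995685 = -1166485*(-1/1068752) - 7/456*1/3995685 = 1166485/1068752 - 7/1822032360 = 265671676246667/243412591101840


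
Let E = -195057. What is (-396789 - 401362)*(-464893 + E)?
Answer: 526739752450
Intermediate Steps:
(-396789 - 401362)*(-464893 + E) = (-396789 - 401362)*(-464893 - 195057) = -798151*(-659950) = 526739752450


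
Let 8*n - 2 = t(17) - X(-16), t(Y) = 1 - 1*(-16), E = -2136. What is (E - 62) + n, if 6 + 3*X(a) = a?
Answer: -52673/24 ≈ -2194.7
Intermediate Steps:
X(a) = -2 + a/3
t(Y) = 17 (t(Y) = 1 + 16 = 17)
n = 79/24 (n = ¼ + (17 - (-2 + (⅓)*(-16)))/8 = ¼ + (17 - (-2 - 16/3))/8 = ¼ + (17 - 1*(-22/3))/8 = ¼ + (17 + 22/3)/8 = ¼ + (⅛)*(73/3) = ¼ + 73/24 = 79/24 ≈ 3.2917)
(E - 62) + n = (-2136 - 62) + 79/24 = -2198 + 79/24 = -52673/24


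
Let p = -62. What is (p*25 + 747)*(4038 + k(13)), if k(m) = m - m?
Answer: -3242514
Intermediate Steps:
k(m) = 0
(p*25 + 747)*(4038 + k(13)) = (-62*25 + 747)*(4038 + 0) = (-1550 + 747)*4038 = -803*4038 = -3242514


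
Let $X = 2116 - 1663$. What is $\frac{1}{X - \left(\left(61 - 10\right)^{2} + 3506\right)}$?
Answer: $- \frac{1}{5654} \approx -0.00017687$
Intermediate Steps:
$X = 453$
$\frac{1}{X - \left(\left(61 - 10\right)^{2} + 3506\right)} = \frac{1}{453 - \left(\left(61 - 10\right)^{2} + 3506\right)} = \frac{1}{453 - \left(51^{2} + 3506\right)} = \frac{1}{453 - \left(2601 + 3506\right)} = \frac{1}{453 - 6107} = \frac{1}{-5654} = - \frac{1}{5654}$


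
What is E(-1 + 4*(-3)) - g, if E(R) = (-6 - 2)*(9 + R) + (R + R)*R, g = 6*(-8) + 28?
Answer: 390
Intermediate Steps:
g = -20 (g = -48 + 28 = -20)
E(R) = -72 - 8*R + 2*R**2 (E(R) = -8*(9 + R) + (2*R)*R = (-72 - 8*R) + 2*R**2 = -72 - 8*R + 2*R**2)
E(-1 + 4*(-3)) - g = (-72 - 8*(-1 + 4*(-3)) + 2*(-1 + 4*(-3))**2) - 1*(-20) = (-72 - 8*(-1 - 12) + 2*(-1 - 12)**2) + 20 = (-72 - 8*(-13) + 2*(-13)**2) + 20 = (-72 + 104 + 2*169) + 20 = (-72 + 104 + 338) + 20 = 370 + 20 = 390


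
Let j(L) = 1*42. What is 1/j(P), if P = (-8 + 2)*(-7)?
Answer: 1/42 ≈ 0.023810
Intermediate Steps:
P = 42 (P = -6*(-7) = 42)
j(L) = 42
1/j(P) = 1/42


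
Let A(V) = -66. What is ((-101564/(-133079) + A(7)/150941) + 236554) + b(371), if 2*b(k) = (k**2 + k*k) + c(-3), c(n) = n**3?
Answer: 15032456101423077/40174154678 ≈ 3.7418e+5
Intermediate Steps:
b(k) = -27/2 + k**2 (b(k) = ((k**2 + k*k) + (-3)**3)/2 = ((k**2 + k**2) - 27)/2 = (2*k**2 - 27)/2 = (-27 + 2*k**2)/2 = -27/2 + k**2)
((-101564/(-133079) + A(7)/150941) + 236554) + b(371) = ((-101564/(-133079) - 66/150941) + 236554) + (-27/2 + 371**2) = ((-101564*(-1/133079) - 66*1/150941) + 236554) + (-27/2 + 137641) = ((101564/133079 - 66/150941) + 236554) + 275255/2 = (15321388510/20087077339 + 236554) + 275255/2 = 4751693814238316/20087077339 + 275255/2 = 15032456101423077/40174154678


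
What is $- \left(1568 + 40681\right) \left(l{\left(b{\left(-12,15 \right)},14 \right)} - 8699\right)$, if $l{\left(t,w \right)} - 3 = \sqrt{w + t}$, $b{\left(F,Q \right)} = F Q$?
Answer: $367397304 - 42249 i \sqrt{166} \approx 3.674 \cdot 10^{8} - 5.4434 \cdot 10^{5} i$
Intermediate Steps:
$l{\left(t,w \right)} = 3 + \sqrt{t + w}$ ($l{\left(t,w \right)} = 3 + \sqrt{w + t} = 3 + \sqrt{t + w}$)
$- \left(1568 + 40681\right) \left(l{\left(b{\left(-12,15 \right)},14 \right)} - 8699\right) = - \left(1568 + 40681\right) \left(\left(3 + \sqrt{\left(-12\right) 15 + 14}\right) - 8699\right) = - 42249 \left(\left(3 + \sqrt{-180 + 14}\right) - 8699\right) = - 42249 \left(\left(3 + \sqrt{-166}\right) - 8699\right) = - 42249 \left(\left(3 + i \sqrt{166}\right) - 8699\right) = - 42249 \left(-8696 + i \sqrt{166}\right) = - (-367397304 + 42249 i \sqrt{166}) = 367397304 - 42249 i \sqrt{166}$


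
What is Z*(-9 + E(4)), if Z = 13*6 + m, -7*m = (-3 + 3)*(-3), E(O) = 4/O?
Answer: -624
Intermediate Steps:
m = 0 (m = -(-3 + 3)*(-3)/7 = -0*(-3) = -⅐*0 = 0)
Z = 78 (Z = 13*6 + 0 = 78 + 0 = 78)
Z*(-9 + E(4)) = 78*(-9 + 4/4) = 78*(-9 + 4*(¼)) = 78*(-9 + 1) = 78*(-8) = -624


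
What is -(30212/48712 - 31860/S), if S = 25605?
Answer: 4324367/6929282 ≈ 0.62407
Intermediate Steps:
-(30212/48712 - 31860/S) = -(30212/48712 - 31860/25605) = -(30212*(1/48712) - 31860*1/25605) = -(7553/12178 - 708/569) = -1*(-4324367/6929282) = 4324367/6929282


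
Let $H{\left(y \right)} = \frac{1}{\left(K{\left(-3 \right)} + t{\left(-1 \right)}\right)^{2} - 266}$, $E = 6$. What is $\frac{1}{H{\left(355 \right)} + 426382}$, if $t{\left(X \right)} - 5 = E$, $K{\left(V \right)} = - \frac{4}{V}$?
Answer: $\frac{1025}{437041541} \approx 2.3453 \cdot 10^{-6}$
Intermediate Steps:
$t{\left(X \right)} = 11$ ($t{\left(X \right)} = 5 + 6 = 11$)
$H{\left(y \right)} = - \frac{9}{1025}$ ($H{\left(y \right)} = \frac{1}{\left(- \frac{4}{-3} + 11\right)^{2} - 266} = \frac{1}{\left(\left(-4\right) \left(- \frac{1}{3}\right) + 11\right)^{2} - 266} = \frac{1}{\left(\frac{4}{3} + 11\right)^{2} - 266} = \frac{1}{\left(\frac{37}{3}\right)^{2} - 266} = \frac{1}{\frac{1369}{9} - 266} = \frac{1}{- \frac{1025}{9}} = - \frac{9}{1025}$)
$\frac{1}{H{\left(355 \right)} + 426382} = \frac{1}{- \frac{9}{1025} + 426382} = \frac{1}{\frac{437041541}{1025}} = \frac{1025}{437041541}$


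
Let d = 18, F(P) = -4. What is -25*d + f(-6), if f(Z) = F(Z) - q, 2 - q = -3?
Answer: -459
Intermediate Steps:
q = 5 (q = 2 - 1*(-3) = 2 + 3 = 5)
f(Z) = -9 (f(Z) = -4 - 1*5 = -4 - 5 = -9)
-25*d + f(-6) = -25*18 - 9 = -450 - 9 = -459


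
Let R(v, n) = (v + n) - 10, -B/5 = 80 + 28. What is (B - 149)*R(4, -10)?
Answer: 11024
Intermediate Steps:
B = -540 (B = -5*(80 + 28) = -5*108 = -540)
R(v, n) = -10 + n + v (R(v, n) = (n + v) - 10 = -10 + n + v)
(B - 149)*R(4, -10) = (-540 - 149)*(-10 - 10 + 4) = -689*(-16) = 11024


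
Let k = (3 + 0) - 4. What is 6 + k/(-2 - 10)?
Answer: 73/12 ≈ 6.0833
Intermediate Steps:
k = -1 (k = 3 - 4 = -1)
6 + k/(-2 - 10) = 6 - 1/(-2 - 10) = 6 - 1/(-12) = 6 - 1/12*(-1) = 6 + 1/12 = 73/12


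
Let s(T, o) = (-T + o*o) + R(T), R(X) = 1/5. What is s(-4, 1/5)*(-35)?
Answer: -742/5 ≈ -148.40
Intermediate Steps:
R(X) = ⅕ (R(X) = 1*(⅕) = ⅕)
s(T, o) = ⅕ + o² - T (s(T, o) = (-T + o*o) + ⅕ = (-T + o²) + ⅕ = (o² - T) + ⅕ = ⅕ + o² - T)
s(-4, 1/5)*(-35) = (⅕ + (1/5)² - 1*(-4))*(-35) = (⅕ + (⅕)² + 4)*(-35) = (⅕ + 1/25 + 4)*(-35) = (106/25)*(-35) = -742/5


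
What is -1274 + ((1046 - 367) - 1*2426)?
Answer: -3021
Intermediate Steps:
-1274 + ((1046 - 367) - 1*2426) = -1274 + (679 - 2426) = -1274 - 1747 = -3021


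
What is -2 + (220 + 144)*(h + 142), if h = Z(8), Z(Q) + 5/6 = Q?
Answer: 162884/3 ≈ 54295.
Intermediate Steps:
Z(Q) = -5/6 + Q
h = 43/6 (h = -5/6 + 8 = 43/6 ≈ 7.1667)
-2 + (220 + 144)*(h + 142) = -2 + (220 + 144)*(43/6 + 142) = -2 + 364*(895/6) = -2 + 162890/3 = 162884/3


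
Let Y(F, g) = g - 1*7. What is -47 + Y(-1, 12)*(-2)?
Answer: -57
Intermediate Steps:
Y(F, g) = -7 + g (Y(F, g) = g - 7 = -7 + g)
-47 + Y(-1, 12)*(-2) = -47 + (-7 + 12)*(-2) = -47 + 5*(-2) = -47 - 10 = -57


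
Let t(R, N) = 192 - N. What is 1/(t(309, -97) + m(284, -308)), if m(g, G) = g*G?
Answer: -1/87183 ≈ -1.1470e-5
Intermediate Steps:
m(g, G) = G*g
1/(t(309, -97) + m(284, -308)) = 1/((192 - 1*(-97)) - 308*284) = 1/((192 + 97) - 87472) = 1/(289 - 87472) = 1/(-87183) = -1/87183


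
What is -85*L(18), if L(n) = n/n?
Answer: -85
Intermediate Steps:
L(n) = 1
-85*L(18) = -85*1 = -85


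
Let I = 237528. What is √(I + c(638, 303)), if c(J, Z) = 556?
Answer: 2*√59521 ≈ 487.94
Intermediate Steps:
√(I + c(638, 303)) = √(237528 + 556) = √238084 = 2*√59521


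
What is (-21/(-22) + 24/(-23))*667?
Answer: -1305/22 ≈ -59.318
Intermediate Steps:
(-21/(-22) + 24/(-23))*667 = (-21*(-1/22) + 24*(-1/23))*667 = (21/22 - 24/23)*667 = -45/506*667 = -1305/22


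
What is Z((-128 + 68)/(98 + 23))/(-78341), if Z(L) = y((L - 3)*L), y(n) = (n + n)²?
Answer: -2576577600/16793089096421 ≈ -0.00015343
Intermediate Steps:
y(n) = 4*n² (y(n) = (2*n)² = 4*n²)
Z(L) = 4*L²*(-3 + L)² (Z(L) = 4*((L - 3)*L)² = 4*((-3 + L)*L)² = 4*(L*(-3 + L))² = 4*(L²*(-3 + L)²) = 4*L²*(-3 + L)²)
Z((-128 + 68)/(98 + 23))/(-78341) = (4*((-128 + 68)/(98 + 23))²*(-3 + (-128 + 68)/(98 + 23))²)/(-78341) = (4*(-60/121)²*(-3 - 60/121)²)*(-1/78341) = (4*(3600/14641)*(-423/121)²)*(-1/78341) = (4*(3600/14641)*(178929/14641))*(-1/78341) = (2576577600/214358881)*(-1/78341) = -2576577600/16793089096421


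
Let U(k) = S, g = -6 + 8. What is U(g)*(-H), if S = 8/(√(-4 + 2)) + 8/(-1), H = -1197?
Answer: -9576 - 4788*I*√2 ≈ -9576.0 - 6771.3*I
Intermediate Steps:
g = 2
S = -8 - 4*I*√2 (S = 8/(√(-2)) + 8*(-1) = 8/((I*√2)) - 8 = 8*(-I*√2/2) - 8 = -4*I*√2 - 8 = -8 - 4*I*√2 ≈ -8.0 - 5.6569*I)
U(k) = -8 - 4*I*√2
U(g)*(-H) = (-8 - 4*I*√2)*(-1*(-1197)) = (-8 - 4*I*√2)*1197 = -9576 - 4788*I*√2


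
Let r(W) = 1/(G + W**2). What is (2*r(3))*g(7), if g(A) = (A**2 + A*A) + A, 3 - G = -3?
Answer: 14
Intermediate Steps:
G = 6 (G = 3 - 1*(-3) = 3 + 3 = 6)
r(W) = 1/(6 + W**2)
g(A) = A + 2*A**2 (g(A) = (A**2 + A**2) + A = 2*A**2 + A = A + 2*A**2)
(2*r(3))*g(7) = (2/(6 + 3**2))*(7*(1 + 2*7)) = (2/(6 + 9))*(7*(1 + 14)) = (2/15)*(7*15) = (2*(1/15))*105 = (2/15)*105 = 14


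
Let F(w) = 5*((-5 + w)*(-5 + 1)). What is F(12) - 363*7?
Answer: -2681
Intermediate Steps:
F(w) = 100 - 20*w (F(w) = 5*((-5 + w)*(-4)) = 5*(20 - 4*w) = 100 - 20*w)
F(12) - 363*7 = (100 - 20*12) - 363*7 = (100 - 240) - 121*21 = -140 - 2541 = -2681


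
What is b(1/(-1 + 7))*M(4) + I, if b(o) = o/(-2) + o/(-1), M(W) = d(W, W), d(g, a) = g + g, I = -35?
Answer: -37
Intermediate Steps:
d(g, a) = 2*g
M(W) = 2*W
b(o) = -3*o/2 (b(o) = o*(-1/2) + o*(-1) = -o/2 - o = -3*o/2)
b(1/(-1 + 7))*M(4) + I = (-3/(2*(-1 + 7)))*(2*4) - 35 = -3/2/6*8 - 35 = -3/2*1/6*8 - 35 = -1/4*8 - 35 = -2 - 35 = -37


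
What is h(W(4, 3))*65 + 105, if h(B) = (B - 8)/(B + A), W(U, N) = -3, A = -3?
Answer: 1345/6 ≈ 224.17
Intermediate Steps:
h(B) = (-8 + B)/(-3 + B) (h(B) = (B - 8)/(B - 3) = (-8 + B)/(-3 + B))
h(W(4, 3))*65 + 105 = ((-8 - 3)/(-3 - 3))*65 + 105 = (-11/(-6))*65 + 105 = -⅙*(-11)*65 + 105 = (11/6)*65 + 105 = 715/6 + 105 = 1345/6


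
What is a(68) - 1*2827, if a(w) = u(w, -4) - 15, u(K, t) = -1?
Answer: -2843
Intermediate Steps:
a(w) = -16 (a(w) = -1 - 15 = -16)
a(68) - 1*2827 = -16 - 1*2827 = -16 - 2827 = -2843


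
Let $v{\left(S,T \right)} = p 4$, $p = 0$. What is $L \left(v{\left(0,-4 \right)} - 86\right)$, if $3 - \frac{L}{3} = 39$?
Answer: $9288$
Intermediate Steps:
$v{\left(S,T \right)} = 0$ ($v{\left(S,T \right)} = 0 \cdot 4 = 0$)
$L = -108$ ($L = 9 - 117 = -108$)
$L \left(v{\left(0,-4 \right)} - 86\right) = - 108 \left(0 - 86\right) = \left(-108\right) \left(-86\right) = 9288$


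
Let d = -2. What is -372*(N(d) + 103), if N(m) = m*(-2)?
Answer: -39804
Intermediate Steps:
N(m) = -2*m
-372*(N(d) + 103) = -372*(-2*(-2) + 103) = -372*(4 + 103) = -372*107 = -39804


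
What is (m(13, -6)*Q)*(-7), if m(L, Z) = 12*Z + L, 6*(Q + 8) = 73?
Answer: 10325/6 ≈ 1720.8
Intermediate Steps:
Q = 25/6 (Q = -8 + (⅙)*73 = -8 + 73/6 = 25/6 ≈ 4.1667)
m(L, Z) = L + 12*Z
(m(13, -6)*Q)*(-7) = ((13 + 12*(-6))*(25/6))*(-7) = ((13 - 72)*(25/6))*(-7) = -59*25/6*(-7) = -1475/6*(-7) = 10325/6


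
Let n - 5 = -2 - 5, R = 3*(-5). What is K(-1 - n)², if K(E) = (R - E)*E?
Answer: 256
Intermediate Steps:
R = -15
n = -2 (n = 5 + (-2 - 5) = 5 - 7 = -2)
K(E) = E*(-15 - E) (K(E) = (-15 - E)*E = E*(-15 - E))
K(-1 - n)² = (-(-1 - 1*(-2))*(15 + (-1 - 1*(-2))))² = (-(-1 + 2)*(15 + (-1 + 2)))² = (-1*1*(15 + 1))² = (-1*1*16)² = (-16)² = 256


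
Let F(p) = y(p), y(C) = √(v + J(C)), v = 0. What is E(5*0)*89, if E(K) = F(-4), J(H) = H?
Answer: 178*I ≈ 178.0*I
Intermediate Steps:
y(C) = √C (y(C) = √(0 + C) = √C)
F(p) = √p
E(K) = 2*I (E(K) = √(-4) = 2*I)
E(5*0)*89 = (2*I)*89 = 178*I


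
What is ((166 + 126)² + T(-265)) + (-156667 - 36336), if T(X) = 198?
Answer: -107541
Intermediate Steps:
((166 + 126)² + T(-265)) + (-156667 - 36336) = ((166 + 126)² + 198) + (-156667 - 36336) = (292² + 198) - 193003 = (85264 + 198) - 193003 = 85462 - 193003 = -107541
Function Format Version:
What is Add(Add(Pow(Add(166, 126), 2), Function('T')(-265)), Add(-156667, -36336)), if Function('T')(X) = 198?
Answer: -107541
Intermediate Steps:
Add(Add(Pow(Add(166, 126), 2), Function('T')(-265)), Add(-156667, -36336)) = Add(Add(Pow(Add(166, 126), 2), 198), Add(-156667, -36336)) = Add(Add(Pow(292, 2), 198), -193003) = Add(Add(85264, 198), -193003) = Add(85462, -193003) = -107541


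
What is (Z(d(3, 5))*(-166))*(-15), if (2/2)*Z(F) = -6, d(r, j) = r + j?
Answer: -14940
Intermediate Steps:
d(r, j) = j + r
Z(F) = -6
(Z(d(3, 5))*(-166))*(-15) = -6*(-166)*(-15) = 996*(-15) = -14940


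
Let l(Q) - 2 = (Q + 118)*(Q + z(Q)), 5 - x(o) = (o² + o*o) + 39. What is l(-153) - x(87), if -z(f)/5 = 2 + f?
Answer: -5896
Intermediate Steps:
z(f) = -10 - 5*f (z(f) = -5*(2 + f) = -10 - 5*f)
x(o) = -34 - 2*o² (x(o) = 5 - ((o² + o*o) + 39) = 5 - ((o² + o²) + 39) = 5 - (2*o² + 39) = 5 - (39 + 2*o²) = 5 + (-39 - 2*o²) = -34 - 2*o²)
l(Q) = 2 + (-10 - 4*Q)*(118 + Q) (l(Q) = 2 + (Q + 118)*(Q + (-10 - 5*Q)) = 2 + (118 + Q)*(-10 - 4*Q) = 2 + (-10 - 4*Q)*(118 + Q))
l(-153) - x(87) = (-1178 - 482*(-153) - 4*(-153)²) - (-34 - 2*87²) = (-1178 + 73746 - 4*23409) - (-34 - 2*7569) = (-1178 + 73746 - 93636) - (-34 - 15138) = -21068 - 1*(-15172) = -21068 + 15172 = -5896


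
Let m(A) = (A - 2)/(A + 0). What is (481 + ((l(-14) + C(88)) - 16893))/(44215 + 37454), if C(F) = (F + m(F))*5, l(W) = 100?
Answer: -698153/3593436 ≈ -0.19429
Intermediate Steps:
m(A) = (-2 + A)/A
C(F) = 5*F + 5*(-2 + F)/F (C(F) = (F + (-2 + F)/F)*5 = 5*F + 5*(-2 + F)/F)
(481 + ((l(-14) + C(88)) - 16893))/(44215 + 37454) = (481 + ((100 + (5 - 10/88 + 5*88)) - 16893))/(44215 + 37454) = (481 + ((100 + (5 - 10*1/88 + 440)) - 16893))/81669 = (481 + ((100 + (5 - 5/44 + 440)) - 16893))*(1/81669) = (481 + ((100 + 19575/44) - 16893))*(1/81669) = (481 + (23975/44 - 16893))*(1/81669) = (481 - 719317/44)*(1/81669) = -698153/44*1/81669 = -698153/3593436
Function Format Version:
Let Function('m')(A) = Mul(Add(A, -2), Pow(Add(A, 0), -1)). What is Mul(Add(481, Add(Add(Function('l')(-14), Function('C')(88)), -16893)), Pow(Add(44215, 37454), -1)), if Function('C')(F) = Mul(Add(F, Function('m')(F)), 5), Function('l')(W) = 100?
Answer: Rational(-698153, 3593436) ≈ -0.19429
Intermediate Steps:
Function('m')(A) = Mul(Pow(A, -1), Add(-2, A)) (Function('m')(A) = Mul(Add(-2, A), Pow(A, -1)) = Mul(Pow(A, -1), Add(-2, A)))
Function('C')(F) = Add(Mul(5, F), Mul(5, Pow(F, -1), Add(-2, F))) (Function('C')(F) = Mul(Add(F, Mul(Pow(F, -1), Add(-2, F))), 5) = Add(Mul(5, F), Mul(5, Pow(F, -1), Add(-2, F))))
Mul(Add(481, Add(Add(Function('l')(-14), Function('C')(88)), -16893)), Pow(Add(44215, 37454), -1)) = Mul(Add(481, Add(Add(100, Add(5, Mul(-10, Pow(88, -1)), Mul(5, 88))), -16893)), Pow(Add(44215, 37454), -1)) = Mul(Add(481, Add(Add(100, Add(5, Mul(-10, Rational(1, 88)), 440)), -16893)), Pow(81669, -1)) = Mul(Add(481, Add(Add(100, Add(5, Rational(-5, 44), 440)), -16893)), Rational(1, 81669)) = Mul(Add(481, Add(Add(100, Rational(19575, 44)), -16893)), Rational(1, 81669)) = Mul(Add(481, Add(Rational(23975, 44), -16893)), Rational(1, 81669)) = Mul(Add(481, Rational(-719317, 44)), Rational(1, 81669)) = Mul(Rational(-698153, 44), Rational(1, 81669)) = Rational(-698153, 3593436)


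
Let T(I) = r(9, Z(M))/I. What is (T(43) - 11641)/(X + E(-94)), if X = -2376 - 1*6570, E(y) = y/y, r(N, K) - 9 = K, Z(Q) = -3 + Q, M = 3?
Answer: 500554/384635 ≈ 1.3014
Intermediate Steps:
r(N, K) = 9 + K
E(y) = 1
T(I) = 9/I (T(I) = (9 + (-3 + 3))/I = (9 + 0)/I = 9/I)
X = -8946 (X = -2376 - 6570 = -8946)
(T(43) - 11641)/(X + E(-94)) = (9/43 - 11641)/(-8946 + 1) = (9*(1/43) - 11641)/(-8945) = (9/43 - 11641)*(-1/8945) = -500554/43*(-1/8945) = 500554/384635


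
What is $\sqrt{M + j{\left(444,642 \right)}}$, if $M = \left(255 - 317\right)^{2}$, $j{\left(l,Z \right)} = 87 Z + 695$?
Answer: $\sqrt{60393} \approx 245.75$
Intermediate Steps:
$j{\left(l,Z \right)} = 695 + 87 Z$
$M = 3844$ ($M = \left(-62\right)^{2} = 3844$)
$\sqrt{M + j{\left(444,642 \right)}} = \sqrt{3844 + \left(695 + 87 \cdot 642\right)} = \sqrt{3844 + \left(695 + 55854\right)} = \sqrt{3844 + 56549} = \sqrt{60393}$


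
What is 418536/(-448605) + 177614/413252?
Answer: -5182350589/10299272970 ≈ -0.50318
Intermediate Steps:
418536/(-448605) + 177614/413252 = 418536*(-1/448605) + 177614*(1/413252) = -46504/49845 + 88807/206626 = -5182350589/10299272970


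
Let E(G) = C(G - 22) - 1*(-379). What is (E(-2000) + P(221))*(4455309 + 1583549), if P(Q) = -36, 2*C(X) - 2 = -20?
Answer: 2016978572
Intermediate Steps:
C(X) = -9 (C(X) = 1 + (½)*(-20) = 1 - 10 = -9)
E(G) = 370 (E(G) = -9 - 1*(-379) = -9 + 379 = 370)
(E(-2000) + P(221))*(4455309 + 1583549) = (370 - 36)*(4455309 + 1583549) = 334*6038858 = 2016978572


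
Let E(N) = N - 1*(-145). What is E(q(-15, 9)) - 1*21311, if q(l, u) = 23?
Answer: -21143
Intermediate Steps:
E(N) = 145 + N (E(N) = N + 145 = 145 + N)
E(q(-15, 9)) - 1*21311 = (145 + 23) - 1*21311 = 168 - 21311 = -21143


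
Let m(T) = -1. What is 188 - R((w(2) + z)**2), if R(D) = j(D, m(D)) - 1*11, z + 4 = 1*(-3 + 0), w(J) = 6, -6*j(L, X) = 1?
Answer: 1195/6 ≈ 199.17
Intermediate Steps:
j(L, X) = -1/6 (j(L, X) = -1/6*1 = -1/6)
z = -7 (z = -4 + 1*(-3 + 0) = -4 + 1*(-3) = -4 - 3 = -7)
R(D) = -67/6 (R(D) = -1/6 - 1*11 = -1/6 - 11 = -67/6)
188 - R((w(2) + z)**2) = 188 - 1*(-67/6) = 188 + 67/6 = 1195/6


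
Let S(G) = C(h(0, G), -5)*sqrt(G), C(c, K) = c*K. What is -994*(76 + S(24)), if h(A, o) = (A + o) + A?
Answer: -75544 + 238560*sqrt(6) ≈ 5.0881e+5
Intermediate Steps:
h(A, o) = o + 2*A
C(c, K) = K*c
S(G) = -5*G**(3/2) (S(G) = (-5*(G + 2*0))*sqrt(G) = (-5*(G + 0))*sqrt(G) = (-5*G)*sqrt(G) = -5*G**(3/2))
-994*(76 + S(24)) = -994*(76 - 240*sqrt(6)) = -75544 + 238560*sqrt(6)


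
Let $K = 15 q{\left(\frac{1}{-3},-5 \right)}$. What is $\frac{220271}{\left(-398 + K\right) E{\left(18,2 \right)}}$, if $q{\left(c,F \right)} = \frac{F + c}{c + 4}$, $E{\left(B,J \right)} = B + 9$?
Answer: $- \frac{2422981}{124686} \approx -19.433$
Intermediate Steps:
$E{\left(B,J \right)} = 9 + B$
$q{\left(c,F \right)} = \frac{F + c}{4 + c}$
$K = - \frac{240}{11}$ ($K = 15 \frac{-5 + \frac{1}{-3}}{4 + \frac{1}{-3}} = 15 \frac{-5 - \frac{1}{3}}{4 - \frac{1}{3}} = 15 \frac{1}{\frac{11}{3}} \left(- \frac{16}{3}\right) = 15 \cdot \frac{3}{11} \left(- \frac{16}{3}\right) = 15 \left(- \frac{16}{11}\right) = - \frac{240}{11} \approx -21.818$)
$\frac{220271}{\left(-398 + K\right) E{\left(18,2 \right)}} = \frac{220271}{\left(-398 - \frac{240}{11}\right) \left(9 + 18\right)} = \frac{220271}{\left(- \frac{4618}{11}\right) 27} = \frac{220271}{- \frac{124686}{11}} = 220271 \left(- \frac{11}{124686}\right) = - \frac{2422981}{124686}$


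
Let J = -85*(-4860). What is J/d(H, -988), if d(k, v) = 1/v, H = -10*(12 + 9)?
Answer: -408142800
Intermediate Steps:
H = -210 (H = -10*21 = -210)
J = 413100
J/d(H, -988) = 413100/(1/(-988)) = 413100/(-1/988) = 413100*(-988) = -408142800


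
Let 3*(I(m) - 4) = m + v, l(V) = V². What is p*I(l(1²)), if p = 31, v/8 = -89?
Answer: -7223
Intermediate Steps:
v = -712 (v = 8*(-89) = -712)
I(m) = -700/3 + m/3 (I(m) = 4 + (m - 712)/3 = 4 + (-712 + m)/3 = 4 + (-712/3 + m/3) = -700/3 + m/3)
p*I(l(1²)) = 31*(-700/3 + (1²)²/3) = 31*(-700/3 + (⅓)*1²) = 31*(-700/3 + (⅓)*1) = 31*(-700/3 + ⅓) = 31*(-233) = -7223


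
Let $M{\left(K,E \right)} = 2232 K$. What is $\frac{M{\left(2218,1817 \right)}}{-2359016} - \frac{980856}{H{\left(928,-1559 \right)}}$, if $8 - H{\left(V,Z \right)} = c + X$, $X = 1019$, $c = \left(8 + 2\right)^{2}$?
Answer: $\frac{26231305770}{29782577} \approx 880.76$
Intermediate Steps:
$c = 100$ ($c = 10^{2} = 100$)
$H{\left(V,Z \right)} = -1111$ ($H{\left(V,Z \right)} = 8 - \left(100 + 1019\right) = 8 - 1119 = -1111$)
$\frac{M{\left(2218,1817 \right)}}{-2359016} - \frac{980856}{H{\left(928,-1559 \right)}} = \frac{2232 \cdot 2218}{-2359016} - \frac{980856}{-1111} = 4950576 \left(- \frac{1}{2359016}\right) - - \frac{980856}{1111} = - \frac{618822}{294877} + \frac{980856}{1111} = \frac{26231305770}{29782577}$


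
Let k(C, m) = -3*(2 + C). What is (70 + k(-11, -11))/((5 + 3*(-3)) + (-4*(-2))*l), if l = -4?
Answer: -97/36 ≈ -2.6944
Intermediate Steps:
k(C, m) = -6 - 3*C
(70 + k(-11, -11))/((5 + 3*(-3)) + (-4*(-2))*l) = (70 + (-6 - 3*(-11)))/((5 + 3*(-3)) - 4*(-2)*(-4)) = (70 + (-6 + 33))/((5 - 9) + 8*(-4)) = (70 + 27)/(-4 - 32) = 97/(-36) = 97*(-1/36) = -97/36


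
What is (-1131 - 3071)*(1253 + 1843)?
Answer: -13009392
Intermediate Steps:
(-1131 - 3071)*(1253 + 1843) = -4202*3096 = -13009392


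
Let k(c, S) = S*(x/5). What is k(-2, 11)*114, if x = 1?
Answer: 1254/5 ≈ 250.80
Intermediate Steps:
k(c, S) = S/5 (k(c, S) = S*(1/5) = S*(1*(⅕)) = S*(⅕) = S/5)
k(-2, 11)*114 = ((⅕)*11)*114 = (11/5)*114 = 1254/5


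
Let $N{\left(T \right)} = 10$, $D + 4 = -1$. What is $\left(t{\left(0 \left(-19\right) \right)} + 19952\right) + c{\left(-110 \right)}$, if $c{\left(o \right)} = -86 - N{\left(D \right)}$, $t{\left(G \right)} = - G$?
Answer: $19856$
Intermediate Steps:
$D = -5$ ($D = -4 - 1 = -5$)
$c{\left(o \right)} = -96$ ($c{\left(o \right)} = -86 - 10 = -96$)
$\left(t{\left(0 \left(-19\right) \right)} + 19952\right) + c{\left(-110 \right)} = \left(- 0 \left(-19\right) + 19952\right) - 96 = \left(\left(-1\right) 0 + 19952\right) - 96 = \left(0 + 19952\right) - 96 = 19952 - 96 = 19856$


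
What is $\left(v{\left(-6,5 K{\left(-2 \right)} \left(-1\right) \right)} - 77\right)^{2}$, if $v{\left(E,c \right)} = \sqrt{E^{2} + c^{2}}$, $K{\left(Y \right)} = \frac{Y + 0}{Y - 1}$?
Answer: $\frac{53785}{9} - \frac{308 \sqrt{106}}{3} \approx 4919.1$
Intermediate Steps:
$K{\left(Y \right)} = \frac{Y}{-1 + Y}$
$\left(v{\left(-6,5 K{\left(-2 \right)} \left(-1\right) \right)} - 77\right)^{2} = \left(\sqrt{\left(-6\right)^{2} + \left(5 \left(- \frac{2}{-1 - 2}\right) \left(-1\right)\right)^{2}} - 77\right)^{2} = \left(\sqrt{36 + \left(5 \left(- \frac{2}{-3}\right) \left(-1\right)\right)^{2}} - 77\right)^{2} = \left(\sqrt{36 + \left(5 \left(\left(-2\right) \left(- \frac{1}{3}\right)\right) \left(-1\right)\right)^{2}} - 77\right)^{2} = \left(\sqrt{36 + \left(5 \cdot \frac{2}{3} \left(-1\right)\right)^{2}} - 77\right)^{2} = \left(\sqrt{36 + \left(\frac{10}{3} \left(-1\right)\right)^{2}} - 77\right)^{2} = \left(\sqrt{36 + \left(- \frac{10}{3}\right)^{2}} - 77\right)^{2} = \left(\sqrt{36 + \frac{100}{9}} - 77\right)^{2} = \left(\sqrt{\frac{424}{9}} - 77\right)^{2} = \left(\frac{2 \sqrt{106}}{3} - 77\right)^{2} = \left(-77 + \frac{2 \sqrt{106}}{3}\right)^{2}$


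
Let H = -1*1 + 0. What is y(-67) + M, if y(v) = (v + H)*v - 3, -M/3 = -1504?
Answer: 9065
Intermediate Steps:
M = 4512 (M = -3*(-1504) = 4512)
H = -1 (H = -1 + 0 = -1)
y(v) = -3 + v*(-1 + v) (y(v) = (v - 1)*v - 3 = (-1 + v)*v - 3 = v*(-1 + v) - 3 = -3 + v*(-1 + v))
y(-67) + M = (-3 + (-67)**2 - 1*(-67)) + 4512 = (-3 + 4489 + 67) + 4512 = 4553 + 4512 = 9065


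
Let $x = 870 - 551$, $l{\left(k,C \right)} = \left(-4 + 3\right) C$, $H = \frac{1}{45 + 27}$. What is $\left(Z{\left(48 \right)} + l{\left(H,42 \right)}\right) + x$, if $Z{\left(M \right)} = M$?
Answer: $325$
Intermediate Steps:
$H = \frac{1}{72} \approx 0.013889$
$l{\left(k,C \right)} = - C$
$x = 319$ ($x = 870 - 551 = 319$)
$\left(Z{\left(48 \right)} + l{\left(H,42 \right)}\right) + x = \left(48 - 42\right) + 319 = 6 + 319 = 325$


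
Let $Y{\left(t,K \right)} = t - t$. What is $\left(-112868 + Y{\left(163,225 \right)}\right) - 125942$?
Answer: $-238810$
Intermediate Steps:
$Y{\left(t,K \right)} = 0$
$\left(-112868 + Y{\left(163,225 \right)}\right) - 125942 = \left(-112868 + 0\right) - 125942 = -112868 - 125942 = -238810$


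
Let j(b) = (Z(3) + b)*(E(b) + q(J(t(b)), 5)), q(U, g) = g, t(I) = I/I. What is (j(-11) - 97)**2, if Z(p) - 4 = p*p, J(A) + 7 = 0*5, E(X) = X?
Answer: 11881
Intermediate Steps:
t(I) = 1
J(A) = -7 (J(A) = -7 + 0*5 = -7 + 0 = -7)
Z(p) = 4 + p**2 (Z(p) = 4 + p*p = 4 + p**2)
j(b) = (5 + b)*(13 + b) (j(b) = ((4 + 3**2) + b)*(b + 5) = ((4 + 9) + b)*(5 + b) = (13 + b)*(5 + b) = (5 + b)*(13 + b))
(j(-11) - 97)**2 = ((65 + (-11)**2 + 18*(-11)) - 97)**2 = ((65 + 121 - 198) - 97)**2 = (-12 - 97)**2 = (-109)**2 = 11881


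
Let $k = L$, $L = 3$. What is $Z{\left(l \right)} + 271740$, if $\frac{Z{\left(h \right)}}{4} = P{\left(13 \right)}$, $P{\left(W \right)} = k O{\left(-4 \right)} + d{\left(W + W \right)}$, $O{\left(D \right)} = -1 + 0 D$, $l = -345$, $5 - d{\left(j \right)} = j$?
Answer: $271644$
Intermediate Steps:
$k = 3$
$d{\left(j \right)} = 5 - j$
$O{\left(D \right)} = -1$ ($O{\left(D \right)} = -1 + 0 = -1$)
$P{\left(W \right)} = 2 - 2 W$ ($P{\left(W \right)} = 3 \left(-1\right) - \left(-5 + 2 W\right) = -3 - \left(-5 + 2 W\right) = 2 - 2 W$)
$Z{\left(h \right)} = -96$ ($Z{\left(h \right)} = 4 \left(2 - 26\right) = 4 \left(-24\right) = -96$)
$Z{\left(l \right)} + 271740 = -96 + 271740 = 271644$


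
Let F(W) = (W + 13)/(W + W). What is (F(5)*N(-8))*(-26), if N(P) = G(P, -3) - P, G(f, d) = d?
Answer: -234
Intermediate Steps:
F(W) = (13 + W)/(2*W) (F(W) = (13 + W)/((2*W)) = (13 + W)*(1/(2*W)) = (13 + W)/(2*W))
N(P) = -3 - P
(F(5)*N(-8))*(-26) = (((½)*(13 + 5)/5)*(-3 - 1*(-8)))*(-26) = (((½)*(⅕)*18)*(-3 + 8))*(-26) = ((9/5)*5)*(-26) = 9*(-26) = -234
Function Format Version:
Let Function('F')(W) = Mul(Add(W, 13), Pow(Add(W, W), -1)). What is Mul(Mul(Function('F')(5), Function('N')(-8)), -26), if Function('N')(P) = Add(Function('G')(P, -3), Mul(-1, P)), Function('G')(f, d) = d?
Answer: -234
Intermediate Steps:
Function('F')(W) = Mul(Rational(1, 2), Pow(W, -1), Add(13, W)) (Function('F')(W) = Mul(Add(13, W), Pow(Mul(2, W), -1)) = Mul(Add(13, W), Mul(Rational(1, 2), Pow(W, -1))) = Mul(Rational(1, 2), Pow(W, -1), Add(13, W)))
Function('N')(P) = Add(-3, Mul(-1, P))
Mul(Mul(Function('F')(5), Function('N')(-8)), -26) = Mul(Mul(Mul(Rational(1, 2), Pow(5, -1), Add(13, 5)), Add(-3, Mul(-1, -8))), -26) = Mul(Mul(Mul(Rational(1, 2), Rational(1, 5), 18), Add(-3, 8)), -26) = Mul(Mul(Rational(9, 5), 5), -26) = Mul(9, -26) = -234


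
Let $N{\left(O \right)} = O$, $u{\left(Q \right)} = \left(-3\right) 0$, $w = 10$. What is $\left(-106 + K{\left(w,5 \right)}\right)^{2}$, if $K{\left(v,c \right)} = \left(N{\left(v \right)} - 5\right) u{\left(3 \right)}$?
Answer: $11236$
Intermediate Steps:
$u{\left(Q \right)} = 0$
$K{\left(v,c \right)} = 0$ ($K{\left(v,c \right)} = \left(v - 5\right) 0 = \left(-5 + v\right) 0 = 0$)
$\left(-106 + K{\left(w,5 \right)}\right)^{2} = \left(-106 + 0\right)^{2} = \left(-106\right)^{2} = 11236$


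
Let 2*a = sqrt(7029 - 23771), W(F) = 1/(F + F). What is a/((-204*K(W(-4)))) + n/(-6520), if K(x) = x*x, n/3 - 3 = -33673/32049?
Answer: -31237/34826580 - 8*I*sqrt(16742)/51 ≈ -0.00089693 - 20.297*I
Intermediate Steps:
n = 62474/10683 (n = 9 + 3*(-33673/32049) = 9 - 33673/10683 = 62474/10683 ≈ 5.8480)
W(F) = 1/(2*F)
K(x) = x**2
a = I*sqrt(16742)/2 (a = sqrt(7029 - 23771)/2 = sqrt(-16742)/2 = (I*sqrt(16742))/2 = I*sqrt(16742)/2 ≈ 64.695*I)
a/((-204*K(W(-4)))) + n/(-6520) = (I*sqrt(16742)/2)/((-204*((1/2)/(-4))**2)) + (62474/10683)/(-6520) = (I*sqrt(16742)/2)/((-204*((1/2)*(-1/4))**2)) + (62474/10683)*(-1/6520) = (I*sqrt(16742)/2)/((-204*(-1/8)**2)) - 31237/34826580 = (I*sqrt(16742)/2)/((-204*1/64)) - 31237/34826580 = (I*sqrt(16742)/2)/(-51/16) - 31237/34826580 = (I*sqrt(16742)/2)*(-16/51) - 31237/34826580 = -8*I*sqrt(16742)/51 - 31237/34826580 = -31237/34826580 - 8*I*sqrt(16742)/51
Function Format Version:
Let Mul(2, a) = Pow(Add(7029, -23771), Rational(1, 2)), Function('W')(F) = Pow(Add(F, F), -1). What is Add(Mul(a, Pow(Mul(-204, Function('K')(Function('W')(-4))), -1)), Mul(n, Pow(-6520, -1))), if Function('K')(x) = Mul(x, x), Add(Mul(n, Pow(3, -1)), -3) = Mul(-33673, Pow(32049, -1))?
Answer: Add(Rational(-31237, 34826580), Mul(Rational(-8, 51), I, Pow(16742, Rational(1, 2)))) ≈ Add(-0.00089693, Mul(-20.297, I))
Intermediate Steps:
n = Rational(62474, 10683) (n = Add(9, Mul(3, Mul(-33673, Pow(32049, -1)))) = Add(9, Mul(3, Mul(-33673, Rational(1, 32049)))) = Add(9, Mul(3, Rational(-33673, 32049))) = Add(9, Rational(-33673, 10683)) = Rational(62474, 10683) ≈ 5.8480)
Function('W')(F) = Mul(Rational(1, 2), Pow(F, -1)) (Function('W')(F) = Pow(Mul(2, F), -1) = Mul(Rational(1, 2), Pow(F, -1)))
Function('K')(x) = Pow(x, 2)
a = Mul(Rational(1, 2), I, Pow(16742, Rational(1, 2))) (a = Mul(Rational(1, 2), Pow(Add(7029, -23771), Rational(1, 2))) = Mul(Rational(1, 2), Pow(-16742, Rational(1, 2))) = Mul(Rational(1, 2), Mul(I, Pow(16742, Rational(1, 2)))) = Mul(Rational(1, 2), I, Pow(16742, Rational(1, 2))) ≈ Mul(64.695, I))
Add(Mul(a, Pow(Mul(-204, Function('K')(Function('W')(-4))), -1)), Mul(n, Pow(-6520, -1))) = Add(Mul(Mul(Rational(1, 2), I, Pow(16742, Rational(1, 2))), Pow(Mul(-204, Pow(Mul(Rational(1, 2), Pow(-4, -1)), 2)), -1)), Mul(Rational(62474, 10683), Pow(-6520, -1))) = Add(Mul(Mul(Rational(1, 2), I, Pow(16742, Rational(1, 2))), Pow(Mul(-204, Pow(Mul(Rational(1, 2), Rational(-1, 4)), 2)), -1)), Mul(Rational(62474, 10683), Rational(-1, 6520))) = Add(Mul(Mul(Rational(1, 2), I, Pow(16742, Rational(1, 2))), Pow(Mul(-204, Pow(Rational(-1, 8), 2)), -1)), Rational(-31237, 34826580)) = Add(Mul(Mul(Rational(1, 2), I, Pow(16742, Rational(1, 2))), Pow(Mul(-204, Rational(1, 64)), -1)), Rational(-31237, 34826580)) = Add(Mul(Mul(Rational(1, 2), I, Pow(16742, Rational(1, 2))), Pow(Rational(-51, 16), -1)), Rational(-31237, 34826580)) = Add(Mul(Mul(Rational(1, 2), I, Pow(16742, Rational(1, 2))), Rational(-16, 51)), Rational(-31237, 34826580)) = Add(Mul(Rational(-8, 51), I, Pow(16742, Rational(1, 2))), Rational(-31237, 34826580)) = Add(Rational(-31237, 34826580), Mul(Rational(-8, 51), I, Pow(16742, Rational(1, 2))))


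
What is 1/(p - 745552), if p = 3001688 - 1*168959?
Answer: 1/2087177 ≈ 4.7912e-7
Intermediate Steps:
p = 2832729 (p = 3001688 - 168959 = 2832729)
1/(p - 745552) = 1/(2832729 - 745552) = 1/2087177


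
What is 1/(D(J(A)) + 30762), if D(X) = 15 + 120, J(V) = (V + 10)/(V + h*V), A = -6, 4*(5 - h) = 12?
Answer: 1/30897 ≈ 3.2366e-5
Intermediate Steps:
h = 2 (h = 5 - ¼*12 = 5 - 3 = 2)
J(V) = (10 + V)/(3*V) (J(V) = (V + 10)/(V + 2*V) = (10 + V)/((3*V)) = (10 + V)*(1/(3*V)) = (10 + V)/(3*V))
D(X) = 135
1/(D(J(A)) + 30762) = 1/(135 + 30762) = 1/30897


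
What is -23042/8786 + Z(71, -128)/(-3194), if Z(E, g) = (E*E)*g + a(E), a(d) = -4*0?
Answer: 1398888195/7015621 ≈ 199.40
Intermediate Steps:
a(d) = 0
Z(E, g) = g*E² (Z(E, g) = (E*E)*g + 0 = E²*g + 0 = g*E² + 0 = g*E²)
-23042/8786 + Z(71, -128)/(-3194) = -23042/8786 - 128*71²/(-3194) = -23042*1/8786 - 128*5041*(-1/3194) = -11521/4393 - 645248*(-1/3194) = -11521/4393 + 322624/1597 = 1398888195/7015621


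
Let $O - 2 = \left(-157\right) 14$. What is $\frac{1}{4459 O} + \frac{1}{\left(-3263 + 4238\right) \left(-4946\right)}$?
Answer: $- \frac{187363}{605388174300} \approx -3.0949 \cdot 10^{-7}$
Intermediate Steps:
$O = -2196$ ($O = 2 - 2198 = -2196$)
$\frac{1}{4459 O} + \frac{1}{\left(-3263 + 4238\right) \left(-4946\right)} = \frac{1}{4459 \left(-2196\right)} + \frac{1}{\left(-3263 + 4238\right) \left(-4946\right)} = \frac{1}{4459} \left(- \frac{1}{2196}\right) + \frac{1}{975} \left(- \frac{1}{4946}\right) = - \frac{1}{9791964} + \frac{1}{975} \left(- \frac{1}{4946}\right) = - \frac{1}{9791964} - \frac{1}{4822350} = - \frac{187363}{605388174300}$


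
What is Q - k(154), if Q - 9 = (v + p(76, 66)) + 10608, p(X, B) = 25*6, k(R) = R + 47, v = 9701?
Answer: 20267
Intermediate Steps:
k(R) = 47 + R
p(X, B) = 150
Q = 20468 (Q = 9 + ((9701 + 150) + 10608) = 9 + (9851 + 10608) = 9 + 20459 = 20468)
Q - k(154) = 20468 - (47 + 154) = 20468 - 1*201 = 20468 - 201 = 20267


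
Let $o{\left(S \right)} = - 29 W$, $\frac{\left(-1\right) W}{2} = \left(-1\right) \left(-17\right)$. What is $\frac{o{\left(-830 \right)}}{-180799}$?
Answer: $- \frac{986}{180799} \approx -0.0054536$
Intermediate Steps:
$W = -34$ ($W = - 2 \left(\left(-1\right) \left(-17\right)\right) = \left(-2\right) 17 = -34$)
$o{\left(S \right)} = 986$ ($o{\left(S \right)} = \left(-29\right) \left(-34\right) = 986$)
$\frac{o{\left(-830 \right)}}{-180799} = \frac{986}{-180799} = 986 \left(- \frac{1}{180799}\right) = - \frac{986}{180799}$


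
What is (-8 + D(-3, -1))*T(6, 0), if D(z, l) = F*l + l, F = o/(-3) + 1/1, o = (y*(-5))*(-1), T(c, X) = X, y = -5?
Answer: 0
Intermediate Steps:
o = -25 (o = -5*(-5)*(-1) = 25*(-1) = -25)
F = 28/3 (F = -25/(-3) + 1/1 = -25*(-1/3) + 1*1 = 25/3 + 1 = 28/3 ≈ 9.3333)
D(z, l) = 31*l/3 (D(z, l) = 28*l/3 + l = 31*l/3)
(-8 + D(-3, -1))*T(6, 0) = (-8 + (31/3)*(-1))*0 = (-8 - 31/3)*0 = -55/3*0 = 0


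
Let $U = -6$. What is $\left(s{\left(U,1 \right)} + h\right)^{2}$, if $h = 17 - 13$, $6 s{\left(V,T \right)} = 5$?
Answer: $\frac{841}{36} \approx 23.361$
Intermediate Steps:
$s{\left(V,T \right)} = \frac{5}{6}$ ($s{\left(V,T \right)} = \frac{1}{6} \cdot 5 = \frac{5}{6}$)
$h = 4$
$\left(s{\left(U,1 \right)} + h\right)^{2} = \left(\frac{5}{6} + 4\right)^{2} = \left(\frac{29}{6}\right)^{2} = \frac{841}{36}$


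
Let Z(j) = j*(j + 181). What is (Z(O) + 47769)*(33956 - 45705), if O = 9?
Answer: -581328771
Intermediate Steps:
Z(j) = j*(181 + j)
(Z(O) + 47769)*(33956 - 45705) = (9*(181 + 9) + 47769)*(33956 - 45705) = (9*190 + 47769)*(-11749) = (1710 + 47769)*(-11749) = 49479*(-11749) = -581328771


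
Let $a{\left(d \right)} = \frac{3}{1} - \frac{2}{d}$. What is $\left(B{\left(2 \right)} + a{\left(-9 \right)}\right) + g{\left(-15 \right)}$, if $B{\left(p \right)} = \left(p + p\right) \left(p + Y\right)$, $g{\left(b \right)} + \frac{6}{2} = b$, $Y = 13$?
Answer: $\frac{407}{9} \approx 45.222$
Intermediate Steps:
$g{\left(b \right)} = -3 + b$
$B{\left(p \right)} = 2 p \left(13 + p\right)$ ($B{\left(p \right)} = \left(p + p\right) \left(p + 13\right) = 2 p \left(13 + p\right)$)
$a{\left(d \right)} = 3 - \frac{2}{d}$ ($a{\left(d \right)} = 3 \cdot 1 - \frac{2}{d} = 3 - \frac{2}{d}$)
$\left(B{\left(2 \right)} + a{\left(-9 \right)}\right) + g{\left(-15 \right)} = \left(2 \cdot 2 \left(13 + 2\right) + \left(3 - \frac{2}{-9}\right)\right) - 18 = \left(2 \cdot 2 \cdot 15 + \left(3 - - \frac{2}{9}\right)\right) - 18 = \left(60 + \left(3 + \frac{2}{9}\right)\right) - 18 = \left(60 + \frac{29}{9}\right) - 18 = \frac{569}{9} - 18 = \frac{407}{9}$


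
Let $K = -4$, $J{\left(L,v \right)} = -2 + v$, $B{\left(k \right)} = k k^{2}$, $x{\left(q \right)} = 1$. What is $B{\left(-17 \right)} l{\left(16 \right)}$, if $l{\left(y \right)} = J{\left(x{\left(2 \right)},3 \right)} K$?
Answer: $19652$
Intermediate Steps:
$B{\left(k \right)} = k^{3}$
$l{\left(y \right)} = -4$ ($l{\left(y \right)} = \left(-2 + 3\right) \left(-4\right) = 1 \left(-4\right) = -4$)
$B{\left(-17 \right)} l{\left(16 \right)} = \left(-17\right)^{3} \left(-4\right) = \left(-4913\right) \left(-4\right) = 19652$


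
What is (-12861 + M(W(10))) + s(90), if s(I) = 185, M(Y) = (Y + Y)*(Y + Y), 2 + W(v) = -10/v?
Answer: -12640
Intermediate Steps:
W(v) = -2 - 10/v
M(Y) = 4*Y² (M(Y) = (2*Y)*(2*Y) = 4*Y²)
(-12861 + M(W(10))) + s(90) = (-12861 + 4*(-2 - 10/10)²) + 185 = (-12861 + 4*(-2 - 10*⅒)²) + 185 = (-12861 + 4*(-2 - 1)²) + 185 = (-12861 + 4*(-3)²) + 185 = (-12861 + 4*9) + 185 = (-12861 + 36) + 185 = -12825 + 185 = -12640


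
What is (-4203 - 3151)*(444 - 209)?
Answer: -1728190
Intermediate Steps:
(-4203 - 3151)*(444 - 209) = -7354*235 = -1728190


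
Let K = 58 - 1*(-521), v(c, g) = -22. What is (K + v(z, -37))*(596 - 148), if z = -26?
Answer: 249536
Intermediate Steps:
K = 579 (K = 58 + 521 = 579)
(K + v(z, -37))*(596 - 148) = (579 - 22)*(596 - 148) = 557*448 = 249536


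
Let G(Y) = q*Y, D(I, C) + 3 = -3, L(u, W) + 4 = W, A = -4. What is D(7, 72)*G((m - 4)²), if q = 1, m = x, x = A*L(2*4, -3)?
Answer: -3456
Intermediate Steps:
L(u, W) = -4 + W
x = 28 (x = -4*(-4 - 3) = -4*(-7) = 28)
D(I, C) = -6 (D(I, C) = -3 - 3 = -6)
m = 28
G(Y) = Y (G(Y) = 1*Y = Y)
D(7, 72)*G((m - 4)²) = -6*(28 - 4)² = -6*24² = -6*576 = -3456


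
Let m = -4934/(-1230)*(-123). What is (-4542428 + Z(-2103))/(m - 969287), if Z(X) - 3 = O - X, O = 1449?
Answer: 22694365/4848902 ≈ 4.6803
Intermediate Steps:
Z(X) = 1452 - X (Z(X) = 3 + (1449 - X) = 1452 - X)
m = -2467/5 (m = -4934*(-1/1230)*(-123) = (2467/615)*(-123) = -2467/5 ≈ -493.40)
(-4542428 + Z(-2103))/(m - 969287) = (-4542428 + (1452 - 1*(-2103)))/(-2467/5 - 969287) = (-4542428 + (1452 + 2103))/(-4848902/5) = (-4542428 + 3555)*(-5/4848902) = -4538873*(-5/4848902) = 22694365/4848902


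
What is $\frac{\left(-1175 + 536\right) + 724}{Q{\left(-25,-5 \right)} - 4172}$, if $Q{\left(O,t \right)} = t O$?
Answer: $- \frac{85}{4047} \approx -0.021003$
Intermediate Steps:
$Q{\left(O,t \right)} = O t$
$\frac{\left(-1175 + 536\right) + 724}{Q{\left(-25,-5 \right)} - 4172} = \frac{\left(-1175 + 536\right) + 724}{\left(-25\right) \left(-5\right) - 4172} = \frac{-639 + 724}{125 - 4172} = \frac{85}{-4047} = 85 \left(- \frac{1}{4047}\right) = - \frac{85}{4047}$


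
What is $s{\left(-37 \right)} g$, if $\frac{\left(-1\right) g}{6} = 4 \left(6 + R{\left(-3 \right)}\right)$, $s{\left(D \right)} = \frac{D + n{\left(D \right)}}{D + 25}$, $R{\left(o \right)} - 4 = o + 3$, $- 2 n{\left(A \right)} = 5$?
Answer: $-790$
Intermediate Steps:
$n{\left(A \right)} = - \frac{5}{2}$ ($n{\left(A \right)} = \left(- \frac{1}{2}\right) 5 = - \frac{5}{2}$)
$R{\left(o \right)} = 7 + o$ ($R{\left(o \right)} = 4 + \left(o + 3\right) = 4 + \left(3 + o\right) = 7 + o$)
$s{\left(D \right)} = \frac{- \frac{5}{2} + D}{25 + D}$ ($s{\left(D \right)} = \frac{D - \frac{5}{2}}{D + 25} = \frac{- \frac{5}{2} + D}{25 + D}$)
$g = -240$ ($g = - 6 \cdot 4 \left(6 + \left(7 - 3\right)\right) = - 6 \cdot 4 \left(6 + 4\right) = - 6 \cdot 4 \cdot 10 = \left(-6\right) 40 = -240$)
$s{\left(-37 \right)} g = \frac{- \frac{5}{2} - 37}{25 - 37} \left(-240\right) = \frac{1}{-12} \left(- \frac{79}{2}\right) \left(-240\right) = \left(- \frac{1}{12}\right) \left(- \frac{79}{2}\right) \left(-240\right) = \frac{79}{24} \left(-240\right) = -790$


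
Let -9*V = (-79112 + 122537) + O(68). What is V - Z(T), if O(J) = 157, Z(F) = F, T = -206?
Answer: -41728/9 ≈ -4636.4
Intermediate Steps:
V = -43582/9 (V = -((-79112 + 122537) + 157)/9 = -(43425 + 157)/9 = -⅑*43582 = -43582/9 ≈ -4842.4)
V - Z(T) = -43582/9 - 1*(-206) = -43582/9 + 206 = -41728/9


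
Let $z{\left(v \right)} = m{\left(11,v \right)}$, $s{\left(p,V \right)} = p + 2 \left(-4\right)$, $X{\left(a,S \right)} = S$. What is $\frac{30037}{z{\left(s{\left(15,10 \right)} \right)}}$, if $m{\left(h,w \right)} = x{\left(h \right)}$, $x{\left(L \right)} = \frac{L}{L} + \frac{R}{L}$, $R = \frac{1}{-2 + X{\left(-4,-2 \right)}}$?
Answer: $\frac{1321628}{43} \approx 30736.0$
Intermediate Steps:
$s{\left(p,V \right)} = -8 + p$ ($s{\left(p,V \right)} = p - 8 = -8 + p$)
$R = - \frac{1}{4}$ ($R = \frac{1}{-2 - 2} = \frac{1}{-4} = - \frac{1}{4} \approx -0.25$)
$x{\left(L \right)} = 1 - \frac{1}{4 L}$ ($x{\left(L \right)} = \frac{L}{L} - \frac{1}{4 L} = 1 - \frac{1}{4 L}$)
$m{\left(h,w \right)} = \frac{- \frac{1}{4} + h}{h}$
$z{\left(v \right)} = \frac{43}{44}$ ($z{\left(v \right)} = \frac{- \frac{1}{4} + 11}{11} = \frac{1}{11} \cdot \frac{43}{4} = \frac{43}{44}$)
$\frac{30037}{z{\left(s{\left(15,10 \right)} \right)}} = \frac{30037}{\frac{43}{44}} = 30037 \cdot \frac{44}{43} = \frac{1321628}{43}$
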